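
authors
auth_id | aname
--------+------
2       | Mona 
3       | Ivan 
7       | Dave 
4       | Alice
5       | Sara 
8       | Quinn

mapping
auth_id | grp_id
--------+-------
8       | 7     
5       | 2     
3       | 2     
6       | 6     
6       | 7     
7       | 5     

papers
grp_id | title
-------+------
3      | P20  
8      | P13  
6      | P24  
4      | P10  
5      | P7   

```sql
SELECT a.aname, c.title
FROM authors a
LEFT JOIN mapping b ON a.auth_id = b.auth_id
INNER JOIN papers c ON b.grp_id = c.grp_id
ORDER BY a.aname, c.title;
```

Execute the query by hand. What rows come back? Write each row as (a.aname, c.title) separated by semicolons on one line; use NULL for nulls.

Step 1 — a LEFT JOIN b on auth_id → 6 row(s).
Then INNER JOIN `papers c` on grp_id: keep only rows whose b.grp_id appears in c.

(Dave, P7)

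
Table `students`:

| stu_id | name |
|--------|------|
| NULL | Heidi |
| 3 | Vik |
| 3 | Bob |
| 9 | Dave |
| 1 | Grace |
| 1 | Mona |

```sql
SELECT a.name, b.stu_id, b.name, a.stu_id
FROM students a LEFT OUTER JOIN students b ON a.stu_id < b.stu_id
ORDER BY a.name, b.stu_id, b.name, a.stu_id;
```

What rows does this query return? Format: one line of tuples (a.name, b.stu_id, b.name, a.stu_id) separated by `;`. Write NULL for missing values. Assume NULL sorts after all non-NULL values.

(Bob, 9, Dave, 3); (Dave, NULL, NULL, 9); (Grace, 3, Bob, 1); (Grace, 3, Vik, 1); (Grace, 9, Dave, 1); (Heidi, NULL, NULL, NULL); (Mona, 3, Bob, 1); (Mona, 3, Vik, 1); (Mona, 9, Dave, 1); (Vik, 9, Dave, 3)

LEFT JOIN keeps every row from `students a`; unmatched rows get NULL for `students b`'s columns.
Matching on a.stu_id < b.stu_id. A NULL in a compared column never satisfies the condition.
Matched pairs: 8; unmatched a rows kept: 2.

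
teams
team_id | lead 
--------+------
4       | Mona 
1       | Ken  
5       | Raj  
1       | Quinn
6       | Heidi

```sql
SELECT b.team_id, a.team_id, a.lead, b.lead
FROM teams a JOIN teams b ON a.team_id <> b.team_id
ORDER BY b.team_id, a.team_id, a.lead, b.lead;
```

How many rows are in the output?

INNER JOIN keeps only pairs where the ON condition holds.
Matching on a.team_id <> b.team_id.
- a row (team_id=4): matches 4 b row(s) → 4 output row(s).
- a row (team_id=1): matches 3 b row(s) → 3 output row(s).
- a row (team_id=5): matches 4 b row(s) → 4 output row(s).
- a row (team_id=1): matches 3 b row(s) → 3 output row(s).
- a row (team_id=6): matches 4 b row(s) → 4 output row(s).
Total: 18 rows.

18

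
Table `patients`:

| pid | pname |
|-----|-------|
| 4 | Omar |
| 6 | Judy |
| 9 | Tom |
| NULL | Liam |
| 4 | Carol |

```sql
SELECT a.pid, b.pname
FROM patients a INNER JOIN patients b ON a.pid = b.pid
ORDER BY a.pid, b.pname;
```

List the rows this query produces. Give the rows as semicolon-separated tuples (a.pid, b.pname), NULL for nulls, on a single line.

INNER JOIN keeps only pairs where the ON condition holds.
Matching on a.pid = b.pid. A NULL in a compared column never satisfies the condition.
- pid=4: 2 matching b row(s), so 2 row(s) emitted.
- pid=6: 1 matching b row(s), so 1 row(s) emitted.
- pid=9: 1 matching b row(s), so 1 row(s) emitted.
- pid=NULL: no matching b row, dropped.
- pid=4: 2 matching b row(s), so 2 row(s) emitted.
After projecting and ordering:
a.pid | b.pname
4 | Carol
4 | Carol
4 | Omar
4 | Omar
6 | Judy
9 | Tom

(4, Carol); (4, Carol); (4, Omar); (4, Omar); (6, Judy); (9, Tom)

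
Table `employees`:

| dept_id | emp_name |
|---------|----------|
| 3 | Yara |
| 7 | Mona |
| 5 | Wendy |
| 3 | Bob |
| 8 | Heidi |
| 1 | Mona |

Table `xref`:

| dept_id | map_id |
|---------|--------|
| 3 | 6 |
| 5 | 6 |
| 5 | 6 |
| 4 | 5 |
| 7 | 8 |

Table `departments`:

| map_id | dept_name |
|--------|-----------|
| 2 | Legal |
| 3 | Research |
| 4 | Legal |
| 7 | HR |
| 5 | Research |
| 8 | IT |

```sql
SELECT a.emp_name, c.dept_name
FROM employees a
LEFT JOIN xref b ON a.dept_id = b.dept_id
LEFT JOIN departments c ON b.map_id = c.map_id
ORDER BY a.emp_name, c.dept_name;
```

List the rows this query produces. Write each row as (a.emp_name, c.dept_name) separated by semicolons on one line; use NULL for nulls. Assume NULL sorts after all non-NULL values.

(Bob, NULL); (Heidi, NULL); (Mona, IT); (Mona, NULL); (Wendy, NULL); (Wendy, NULL); (Yara, NULL)

Evaluate left to right. First `employees a LEFT JOIN xref b` on dept_id: 7 row(s).
Then LEFT JOIN `departments c` on map_id: each of those 7 rows is kept; rows whose b.map_id has no match in c get NULL for c's columns.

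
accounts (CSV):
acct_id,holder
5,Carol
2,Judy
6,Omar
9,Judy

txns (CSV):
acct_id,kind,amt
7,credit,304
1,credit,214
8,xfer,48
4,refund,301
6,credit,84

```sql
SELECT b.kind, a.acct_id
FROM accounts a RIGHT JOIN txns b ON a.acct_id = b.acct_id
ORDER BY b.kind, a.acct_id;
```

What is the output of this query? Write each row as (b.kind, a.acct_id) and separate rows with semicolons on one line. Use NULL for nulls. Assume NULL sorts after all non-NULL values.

(credit, 6); (credit, NULL); (credit, NULL); (refund, NULL); (xfer, NULL)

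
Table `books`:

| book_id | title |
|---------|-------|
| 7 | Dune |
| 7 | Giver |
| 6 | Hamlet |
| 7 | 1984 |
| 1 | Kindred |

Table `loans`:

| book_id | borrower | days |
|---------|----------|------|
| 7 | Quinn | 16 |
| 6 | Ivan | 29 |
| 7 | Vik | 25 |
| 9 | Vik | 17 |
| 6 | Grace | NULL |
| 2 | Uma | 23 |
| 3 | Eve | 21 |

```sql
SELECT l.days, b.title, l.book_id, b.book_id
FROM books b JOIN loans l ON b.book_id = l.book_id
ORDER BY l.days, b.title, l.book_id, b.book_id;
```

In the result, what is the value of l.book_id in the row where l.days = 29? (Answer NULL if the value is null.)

INNER JOIN keeps only pairs where the ON condition holds.
Matching on b.book_id = l.book_id.
- book_id=7: 2 matching l row(s), so 2 row(s) emitted.
- book_id=7: 2 matching l row(s), so 2 row(s) emitted.
- book_id=6: 2 matching l row(s), so 2 row(s) emitted.
- book_id=7: 2 matching l row(s), so 2 row(s) emitted.
- book_id=1: no matching l row, dropped.

6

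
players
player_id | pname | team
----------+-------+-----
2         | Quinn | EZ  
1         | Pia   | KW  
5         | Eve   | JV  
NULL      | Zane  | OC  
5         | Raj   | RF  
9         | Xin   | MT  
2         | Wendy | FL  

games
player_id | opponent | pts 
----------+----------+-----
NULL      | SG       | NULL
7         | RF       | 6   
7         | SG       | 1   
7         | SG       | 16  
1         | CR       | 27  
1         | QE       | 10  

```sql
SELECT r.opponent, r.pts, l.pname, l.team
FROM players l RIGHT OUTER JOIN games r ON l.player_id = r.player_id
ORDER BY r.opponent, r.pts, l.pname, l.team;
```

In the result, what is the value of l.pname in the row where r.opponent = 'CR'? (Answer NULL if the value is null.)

Pia

RIGHT JOIN keeps every row from `games`; unmatched rows get NULL for `players`'s columns.
Matching on l.player_id = r.player_id. A NULL in a compared column never satisfies the condition.
Matched pairs: 2; unmatched r rows kept: 4.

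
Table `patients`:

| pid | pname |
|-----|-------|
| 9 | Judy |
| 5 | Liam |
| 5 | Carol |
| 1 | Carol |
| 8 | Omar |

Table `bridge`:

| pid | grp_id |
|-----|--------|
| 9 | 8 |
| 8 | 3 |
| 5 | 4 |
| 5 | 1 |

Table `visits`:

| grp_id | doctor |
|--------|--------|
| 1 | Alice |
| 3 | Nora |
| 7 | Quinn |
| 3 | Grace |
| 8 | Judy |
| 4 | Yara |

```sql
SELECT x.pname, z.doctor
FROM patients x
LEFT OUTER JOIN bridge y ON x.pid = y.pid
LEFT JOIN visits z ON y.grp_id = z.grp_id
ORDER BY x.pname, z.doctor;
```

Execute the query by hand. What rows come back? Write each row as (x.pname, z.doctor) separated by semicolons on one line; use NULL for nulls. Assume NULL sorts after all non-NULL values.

Step 1 — x LEFT JOIN y on pid → 7 row(s).
Then LEFT JOIN `visits z` on grp_id: each of those 7 rows is kept; rows whose y.grp_id has no match in z get NULL for z's columns.

(Carol, Alice); (Carol, Yara); (Carol, NULL); (Judy, Judy); (Liam, Alice); (Liam, Yara); (Omar, Grace); (Omar, Nora)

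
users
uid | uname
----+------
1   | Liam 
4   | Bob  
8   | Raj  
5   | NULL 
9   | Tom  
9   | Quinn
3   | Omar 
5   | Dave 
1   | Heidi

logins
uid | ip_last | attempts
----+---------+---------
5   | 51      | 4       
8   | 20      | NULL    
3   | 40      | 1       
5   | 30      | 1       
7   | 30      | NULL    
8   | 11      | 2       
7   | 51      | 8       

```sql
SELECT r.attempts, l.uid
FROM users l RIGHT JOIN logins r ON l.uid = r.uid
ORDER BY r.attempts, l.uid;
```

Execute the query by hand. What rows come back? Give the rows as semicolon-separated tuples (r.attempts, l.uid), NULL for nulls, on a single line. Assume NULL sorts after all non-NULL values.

(1, 3); (1, 5); (1, 5); (2, 8); (4, 5); (4, 5); (8, NULL); (NULL, 8); (NULL, NULL)

RIGHT JOIN keeps every row from `logins`; unmatched rows get NULL for `users`'s columns.
Matching on l.uid = r.uid.
- l[0] uid=1 → no match.
- l[1] uid=4 → no match.
- l[2] uid=8 → 2 match(es) in r → 2 row(s).
- l[3] uid=5 → 2 match(es) in r → 2 row(s).
- l[4] uid=9 → no match.
- l[5] uid=9 → no match.
- l[6] uid=3 → 1 match(es) in r → 1 row(s).
- l[7] uid=5 → 2 match(es) in r → 2 row(s).
- l[8] uid=1 → no match.
- plus 2 unmatched r row(s), each kept with NULL l columns.
After projecting and ordering:
r.attempts | l.uid
1 | 3
1 | 5
1 | 5
2 | 8
4 | 5
4 | 5
8 | NULL
NULL | 8
NULL | NULL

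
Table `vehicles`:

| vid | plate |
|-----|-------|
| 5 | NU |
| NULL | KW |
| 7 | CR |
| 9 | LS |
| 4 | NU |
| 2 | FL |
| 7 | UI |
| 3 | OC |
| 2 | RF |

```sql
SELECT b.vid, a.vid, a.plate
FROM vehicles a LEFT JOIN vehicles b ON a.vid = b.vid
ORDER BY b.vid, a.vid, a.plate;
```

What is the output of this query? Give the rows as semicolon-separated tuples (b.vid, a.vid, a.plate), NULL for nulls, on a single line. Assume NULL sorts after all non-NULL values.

(2, 2, FL); (2, 2, FL); (2, 2, RF); (2, 2, RF); (3, 3, OC); (4, 4, NU); (5, 5, NU); (7, 7, CR); (7, 7, CR); (7, 7, UI); (7, 7, UI); (9, 9, LS); (NULL, NULL, KW)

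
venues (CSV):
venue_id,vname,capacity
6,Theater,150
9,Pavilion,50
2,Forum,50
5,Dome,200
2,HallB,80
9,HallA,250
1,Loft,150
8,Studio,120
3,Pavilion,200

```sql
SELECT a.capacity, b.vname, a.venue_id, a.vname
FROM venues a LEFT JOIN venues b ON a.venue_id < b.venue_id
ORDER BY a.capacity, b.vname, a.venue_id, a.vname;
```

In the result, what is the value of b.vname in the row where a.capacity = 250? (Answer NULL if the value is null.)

LEFT JOIN keeps every row from `venues a`; unmatched rows get NULL for `venues b`'s columns.
Matching on a.venue_id < b.venue_id.
Matched pairs: 34; unmatched a rows kept: 2.

NULL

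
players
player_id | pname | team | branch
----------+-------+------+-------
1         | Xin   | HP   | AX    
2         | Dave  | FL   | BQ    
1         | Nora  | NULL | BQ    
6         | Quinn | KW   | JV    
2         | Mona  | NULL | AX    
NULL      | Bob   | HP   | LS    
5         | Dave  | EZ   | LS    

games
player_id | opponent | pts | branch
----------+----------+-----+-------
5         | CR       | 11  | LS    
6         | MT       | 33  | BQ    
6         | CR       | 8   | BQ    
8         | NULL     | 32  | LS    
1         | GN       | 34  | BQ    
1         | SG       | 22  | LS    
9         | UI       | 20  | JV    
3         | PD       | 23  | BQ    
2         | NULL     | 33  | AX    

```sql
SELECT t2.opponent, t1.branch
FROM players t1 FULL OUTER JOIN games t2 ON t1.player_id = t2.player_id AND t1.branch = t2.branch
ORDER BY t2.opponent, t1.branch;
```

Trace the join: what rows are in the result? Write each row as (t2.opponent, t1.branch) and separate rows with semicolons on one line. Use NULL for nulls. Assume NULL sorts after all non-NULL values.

(CR, LS); (CR, NULL); (GN, BQ); (MT, NULL); (PD, NULL); (SG, NULL); (UI, NULL); (NULL, AX); (NULL, AX); (NULL, BQ); (NULL, JV); (NULL, LS); (NULL, NULL)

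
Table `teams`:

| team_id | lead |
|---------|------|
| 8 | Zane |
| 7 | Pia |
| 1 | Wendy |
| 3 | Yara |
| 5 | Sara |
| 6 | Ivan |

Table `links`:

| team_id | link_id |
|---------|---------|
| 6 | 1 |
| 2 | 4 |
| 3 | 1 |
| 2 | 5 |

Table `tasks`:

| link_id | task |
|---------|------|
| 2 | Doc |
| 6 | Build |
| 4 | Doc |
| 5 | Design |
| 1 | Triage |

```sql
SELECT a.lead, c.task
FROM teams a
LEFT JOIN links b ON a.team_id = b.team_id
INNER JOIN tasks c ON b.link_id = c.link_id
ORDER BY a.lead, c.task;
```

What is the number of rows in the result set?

2

Evaluate left to right. First `teams a LEFT JOIN links b` on team_id: 6 row(s).
Then INNER JOIN `tasks c` on link_id: keep only rows whose b.link_id appears in c.
Result: 2 row(s).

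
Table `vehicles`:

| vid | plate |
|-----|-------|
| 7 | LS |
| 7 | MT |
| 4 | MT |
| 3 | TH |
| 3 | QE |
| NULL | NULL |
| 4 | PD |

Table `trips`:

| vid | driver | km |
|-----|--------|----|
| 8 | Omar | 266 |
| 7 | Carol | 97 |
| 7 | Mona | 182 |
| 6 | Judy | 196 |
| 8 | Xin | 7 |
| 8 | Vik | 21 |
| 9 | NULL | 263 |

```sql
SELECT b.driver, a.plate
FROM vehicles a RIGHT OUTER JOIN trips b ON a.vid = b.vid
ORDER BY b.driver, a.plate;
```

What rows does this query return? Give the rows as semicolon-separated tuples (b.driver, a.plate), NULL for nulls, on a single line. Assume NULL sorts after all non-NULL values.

RIGHT JOIN keeps every row from `trips`; unmatched rows get NULL for `vehicles`'s columns.
Matching on a.vid = b.vid. A NULL in a compared column never satisfies the condition.
- vid=7: 2 matching b row(s), so 2 row(s) emitted.
- vid=7: 2 matching b row(s), so 2 row(s) emitted.
- vid=4: no matching b row.
- vid=3: no matching b row.
- vid=3: no matching b row.
- vid=NULL: no matching b row.
- vid=4: no matching b row.
- plus 5 unmatched b row(s), each kept with NULL a columns.
After projecting and ordering:
b.driver | a.plate
Carol | LS
Carol | MT
Judy | NULL
Mona | LS
Mona | MT
Omar | NULL
Vik | NULL
Xin | NULL
NULL | NULL

(Carol, LS); (Carol, MT); (Judy, NULL); (Mona, LS); (Mona, MT); (Omar, NULL); (Vik, NULL); (Xin, NULL); (NULL, NULL)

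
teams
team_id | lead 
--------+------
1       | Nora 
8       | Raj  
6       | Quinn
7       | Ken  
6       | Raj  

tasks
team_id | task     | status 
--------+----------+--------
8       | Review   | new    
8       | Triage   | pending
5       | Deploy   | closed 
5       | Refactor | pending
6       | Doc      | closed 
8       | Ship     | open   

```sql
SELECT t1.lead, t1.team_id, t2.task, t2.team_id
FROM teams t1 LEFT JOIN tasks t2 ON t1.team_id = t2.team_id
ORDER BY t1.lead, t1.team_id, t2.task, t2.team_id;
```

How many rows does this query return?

7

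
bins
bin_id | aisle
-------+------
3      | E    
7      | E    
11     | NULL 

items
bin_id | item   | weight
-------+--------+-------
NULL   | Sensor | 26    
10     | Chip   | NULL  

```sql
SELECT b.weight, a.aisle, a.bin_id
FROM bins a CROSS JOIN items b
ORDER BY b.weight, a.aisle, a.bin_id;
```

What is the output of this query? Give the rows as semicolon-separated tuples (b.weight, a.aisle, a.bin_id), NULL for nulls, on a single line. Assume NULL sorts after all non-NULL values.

(26, E, 3); (26, E, 7); (26, NULL, 11); (NULL, E, 3); (NULL, E, 7); (NULL, NULL, 11)

CROSS JOIN pairs every row of `bins` with every row of `items`: 3 × 2 = 6 rows.
After projecting and ordering:
b.weight | a.aisle | a.bin_id
26 | E | 3
26 | E | 7
26 | NULL | 11
NULL | E | 3
NULL | E | 7
NULL | NULL | 11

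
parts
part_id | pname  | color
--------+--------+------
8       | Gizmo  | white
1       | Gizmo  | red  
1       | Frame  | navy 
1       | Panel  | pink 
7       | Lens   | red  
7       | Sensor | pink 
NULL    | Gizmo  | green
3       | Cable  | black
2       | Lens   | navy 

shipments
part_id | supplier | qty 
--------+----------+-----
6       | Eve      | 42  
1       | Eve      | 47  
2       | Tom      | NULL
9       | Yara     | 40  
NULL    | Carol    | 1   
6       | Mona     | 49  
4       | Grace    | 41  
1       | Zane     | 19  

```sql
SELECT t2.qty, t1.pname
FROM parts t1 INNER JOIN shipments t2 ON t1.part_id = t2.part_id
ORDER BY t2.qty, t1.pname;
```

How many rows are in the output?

INNER JOIN keeps only pairs where the ON condition holds.
Matching on t1.part_id = t2.part_id. A NULL in a compared column never satisfies the condition.
Matched pairs: 7.
Total: 7 rows.

7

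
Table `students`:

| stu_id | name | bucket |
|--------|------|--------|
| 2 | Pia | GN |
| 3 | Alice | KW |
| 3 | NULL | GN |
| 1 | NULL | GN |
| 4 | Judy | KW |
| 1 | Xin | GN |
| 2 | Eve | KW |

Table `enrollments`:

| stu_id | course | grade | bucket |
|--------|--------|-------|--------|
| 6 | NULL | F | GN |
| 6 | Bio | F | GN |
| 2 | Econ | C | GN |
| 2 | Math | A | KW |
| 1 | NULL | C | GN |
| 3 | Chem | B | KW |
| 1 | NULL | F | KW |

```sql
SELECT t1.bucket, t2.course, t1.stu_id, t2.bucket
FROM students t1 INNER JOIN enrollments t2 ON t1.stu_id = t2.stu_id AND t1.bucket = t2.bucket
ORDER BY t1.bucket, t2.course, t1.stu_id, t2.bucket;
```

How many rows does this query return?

5

INNER JOIN keeps only pairs where the ON condition holds.
Matching on t1.stu_id = t2.stu_id AND t1.bucket = t2.bucket.
Matched pairs: 5.
Total: 5 rows.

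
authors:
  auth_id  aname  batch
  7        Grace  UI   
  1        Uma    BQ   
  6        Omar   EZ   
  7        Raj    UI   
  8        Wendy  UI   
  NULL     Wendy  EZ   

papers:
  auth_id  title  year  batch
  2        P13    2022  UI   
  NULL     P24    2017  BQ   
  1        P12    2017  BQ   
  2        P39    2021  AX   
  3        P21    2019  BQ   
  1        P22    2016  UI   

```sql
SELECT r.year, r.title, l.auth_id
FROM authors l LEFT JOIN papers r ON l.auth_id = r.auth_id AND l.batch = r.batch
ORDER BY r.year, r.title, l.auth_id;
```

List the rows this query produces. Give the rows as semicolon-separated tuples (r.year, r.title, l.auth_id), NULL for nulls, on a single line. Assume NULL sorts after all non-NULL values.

LEFT JOIN keeps every row from `authors`; unmatched rows get NULL for `papers`'s columns.
Matching on l.auth_id = r.auth_id AND l.batch = r.batch. A NULL in a compared column never satisfies the condition.
- auth_id=7, batch=UI: no r row matches, row kept with r columns NULL.
- auth_id=1, batch=BQ: 1 matching r row(s), so 1 row(s) emitted.
- auth_id=6, batch=EZ: no r row matches, row kept with r columns NULL.
- auth_id=7, batch=UI: no r row matches, row kept with r columns NULL.
- auth_id=8, batch=UI: no r row matches, row kept with r columns NULL.
- auth_id=NULL, batch=EZ: no r row matches, row kept with r columns NULL.
After projecting and ordering:
r.year | r.title | l.auth_id
2017 | P12 | 1
NULL | NULL | 6
NULL | NULL | 7
NULL | NULL | 7
NULL | NULL | 8
NULL | NULL | NULL

(2017, P12, 1); (NULL, NULL, 6); (NULL, NULL, 7); (NULL, NULL, 7); (NULL, NULL, 8); (NULL, NULL, NULL)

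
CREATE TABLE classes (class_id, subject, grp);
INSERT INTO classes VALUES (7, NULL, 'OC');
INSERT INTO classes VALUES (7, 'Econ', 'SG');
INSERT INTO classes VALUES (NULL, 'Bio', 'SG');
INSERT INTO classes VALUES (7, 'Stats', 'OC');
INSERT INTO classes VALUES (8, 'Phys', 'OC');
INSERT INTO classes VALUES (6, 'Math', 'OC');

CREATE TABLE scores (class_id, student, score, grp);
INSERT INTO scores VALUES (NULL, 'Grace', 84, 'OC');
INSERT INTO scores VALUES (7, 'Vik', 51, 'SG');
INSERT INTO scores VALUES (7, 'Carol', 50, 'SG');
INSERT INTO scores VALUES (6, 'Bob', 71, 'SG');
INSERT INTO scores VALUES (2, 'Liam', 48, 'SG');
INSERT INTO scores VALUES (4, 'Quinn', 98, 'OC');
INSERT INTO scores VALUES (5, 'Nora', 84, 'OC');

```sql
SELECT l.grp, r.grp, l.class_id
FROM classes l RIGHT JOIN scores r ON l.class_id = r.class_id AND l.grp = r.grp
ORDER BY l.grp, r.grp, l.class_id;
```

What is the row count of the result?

RIGHT JOIN keeps every row from `scores`; unmatched rows get NULL for `classes`'s columns.
Matching on l.class_id = r.class_id AND l.grp = r.grp. A NULL in a compared column never satisfies the condition.
Matched pairs: 2; unmatched r rows kept: 5.
Total: 2 matched + 5 padded = 7 rows.

7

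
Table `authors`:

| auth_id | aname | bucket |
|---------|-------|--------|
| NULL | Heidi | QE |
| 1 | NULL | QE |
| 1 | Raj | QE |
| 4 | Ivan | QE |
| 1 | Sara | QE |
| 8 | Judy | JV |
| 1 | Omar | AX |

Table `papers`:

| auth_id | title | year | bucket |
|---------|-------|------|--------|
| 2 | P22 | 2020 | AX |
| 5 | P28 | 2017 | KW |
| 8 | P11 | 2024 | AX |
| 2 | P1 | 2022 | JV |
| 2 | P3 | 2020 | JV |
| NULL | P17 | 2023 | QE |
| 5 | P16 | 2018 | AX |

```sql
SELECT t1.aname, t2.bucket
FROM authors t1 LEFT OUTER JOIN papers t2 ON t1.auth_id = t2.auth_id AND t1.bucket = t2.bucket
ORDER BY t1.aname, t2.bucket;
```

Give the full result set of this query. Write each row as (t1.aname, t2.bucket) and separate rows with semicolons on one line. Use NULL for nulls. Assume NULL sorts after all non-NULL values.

(Heidi, NULL); (Ivan, NULL); (Judy, NULL); (Omar, NULL); (Raj, NULL); (Sara, NULL); (NULL, NULL)

LEFT JOIN keeps every row from `authors`; unmatched rows get NULL for `papers`'s columns.
Matching on t1.auth_id = t2.auth_id AND t1.bucket = t2.bucket. A NULL in a compared column never satisfies the condition.
Matched pairs: 0; unmatched t1 rows kept: 7.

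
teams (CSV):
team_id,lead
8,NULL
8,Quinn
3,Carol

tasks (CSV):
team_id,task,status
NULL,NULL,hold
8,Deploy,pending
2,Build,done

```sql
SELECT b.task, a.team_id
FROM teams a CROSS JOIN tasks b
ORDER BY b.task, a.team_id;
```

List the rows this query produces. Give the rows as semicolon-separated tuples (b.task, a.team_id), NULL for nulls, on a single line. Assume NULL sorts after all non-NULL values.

(Build, 3); (Build, 8); (Build, 8); (Deploy, 3); (Deploy, 8); (Deploy, 8); (NULL, 3); (NULL, 8); (NULL, 8)

CROSS JOIN pairs every row of `teams` with every row of `tasks`: 3 × 3 = 9 rows.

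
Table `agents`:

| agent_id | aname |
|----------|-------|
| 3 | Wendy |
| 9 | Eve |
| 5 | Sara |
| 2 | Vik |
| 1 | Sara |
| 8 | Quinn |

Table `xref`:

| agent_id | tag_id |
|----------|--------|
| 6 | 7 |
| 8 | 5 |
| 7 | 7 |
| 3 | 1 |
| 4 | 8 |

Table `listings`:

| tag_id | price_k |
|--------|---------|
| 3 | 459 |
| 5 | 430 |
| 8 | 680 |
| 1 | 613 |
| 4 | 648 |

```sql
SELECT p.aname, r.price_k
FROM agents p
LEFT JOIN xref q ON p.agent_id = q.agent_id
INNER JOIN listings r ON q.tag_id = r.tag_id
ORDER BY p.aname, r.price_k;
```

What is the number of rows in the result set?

2

Step 1 — p LEFT JOIN q on agent_id → 6 row(s).
Then INNER JOIN `listings r` on tag_id: keep only rows whose q.tag_id appears in r.
Result: 2 row(s).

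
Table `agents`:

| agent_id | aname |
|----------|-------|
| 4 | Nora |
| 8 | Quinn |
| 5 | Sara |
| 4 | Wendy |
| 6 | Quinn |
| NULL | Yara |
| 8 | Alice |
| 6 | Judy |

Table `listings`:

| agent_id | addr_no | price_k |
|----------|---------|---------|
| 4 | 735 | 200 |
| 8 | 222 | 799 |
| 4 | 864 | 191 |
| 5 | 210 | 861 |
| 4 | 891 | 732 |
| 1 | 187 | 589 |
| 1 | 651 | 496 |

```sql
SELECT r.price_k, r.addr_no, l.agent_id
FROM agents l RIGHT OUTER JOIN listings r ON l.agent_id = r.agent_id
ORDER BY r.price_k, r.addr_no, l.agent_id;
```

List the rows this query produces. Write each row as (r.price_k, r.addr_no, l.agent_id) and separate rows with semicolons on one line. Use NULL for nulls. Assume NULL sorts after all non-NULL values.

(191, 864, 4); (191, 864, 4); (200, 735, 4); (200, 735, 4); (496, 651, NULL); (589, 187, NULL); (732, 891, 4); (732, 891, 4); (799, 222, 8); (799, 222, 8); (861, 210, 5)

RIGHT JOIN keeps every row from `listings`; unmatched rows get NULL for `agents`'s columns.
Matching on l.agent_id = r.agent_id. A NULL in a compared column never satisfies the condition.
- l (agent_id=4) pairs with 3 row(s) of r.
- l (agent_id=8) pairs with 1 row(s) of r.
- l (agent_id=5) pairs with 1 row(s) of r.
- l (agent_id=4) pairs with 3 row(s) of r.
- l (agent_id=6) has no partner in r.
- l (agent_id=NULL) has no partner in r.
- l (agent_id=8) pairs with 1 row(s) of r.
- l (agent_id=6) has no partner in r.
- 2 row(s) from r found no l partner → padded with NULL.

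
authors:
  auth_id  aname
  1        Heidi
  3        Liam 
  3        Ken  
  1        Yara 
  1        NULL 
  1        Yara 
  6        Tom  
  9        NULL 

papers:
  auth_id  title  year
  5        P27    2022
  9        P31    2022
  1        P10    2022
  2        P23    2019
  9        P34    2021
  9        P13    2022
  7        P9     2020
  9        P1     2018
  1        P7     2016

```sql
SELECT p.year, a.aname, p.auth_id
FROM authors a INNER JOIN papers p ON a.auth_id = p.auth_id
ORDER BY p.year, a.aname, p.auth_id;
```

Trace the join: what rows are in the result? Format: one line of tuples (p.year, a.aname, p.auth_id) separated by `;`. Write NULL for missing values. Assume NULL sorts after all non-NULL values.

(2016, Heidi, 1); (2016, Yara, 1); (2016, Yara, 1); (2016, NULL, 1); (2018, NULL, 9); (2021, NULL, 9); (2022, Heidi, 1); (2022, Yara, 1); (2022, Yara, 1); (2022, NULL, 1); (2022, NULL, 9); (2022, NULL, 9)

INNER JOIN keeps only pairs where the ON condition holds.
Matching on a.auth_id = p.auth_id.
Matched pairs: 12.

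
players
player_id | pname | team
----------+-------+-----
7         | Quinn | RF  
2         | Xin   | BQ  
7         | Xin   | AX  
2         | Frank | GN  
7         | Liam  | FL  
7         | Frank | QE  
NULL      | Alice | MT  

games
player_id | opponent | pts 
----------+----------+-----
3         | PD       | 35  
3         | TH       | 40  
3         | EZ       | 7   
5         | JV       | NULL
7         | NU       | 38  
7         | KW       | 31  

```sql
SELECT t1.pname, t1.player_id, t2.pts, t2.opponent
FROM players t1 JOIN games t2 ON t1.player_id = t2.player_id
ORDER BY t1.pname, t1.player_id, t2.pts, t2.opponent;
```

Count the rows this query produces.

8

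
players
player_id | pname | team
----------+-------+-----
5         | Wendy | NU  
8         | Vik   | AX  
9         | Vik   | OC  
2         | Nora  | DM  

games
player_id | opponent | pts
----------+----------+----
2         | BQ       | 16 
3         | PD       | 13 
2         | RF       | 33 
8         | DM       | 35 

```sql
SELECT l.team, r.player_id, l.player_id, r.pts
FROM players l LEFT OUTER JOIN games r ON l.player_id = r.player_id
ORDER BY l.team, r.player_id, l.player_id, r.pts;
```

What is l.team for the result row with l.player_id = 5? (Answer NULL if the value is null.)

LEFT JOIN keeps every row from `players`; unmatched rows get NULL for `games`'s columns.
Matching on l.player_id = r.player_id.
Matched pairs: 3; unmatched l rows kept: 2.

NU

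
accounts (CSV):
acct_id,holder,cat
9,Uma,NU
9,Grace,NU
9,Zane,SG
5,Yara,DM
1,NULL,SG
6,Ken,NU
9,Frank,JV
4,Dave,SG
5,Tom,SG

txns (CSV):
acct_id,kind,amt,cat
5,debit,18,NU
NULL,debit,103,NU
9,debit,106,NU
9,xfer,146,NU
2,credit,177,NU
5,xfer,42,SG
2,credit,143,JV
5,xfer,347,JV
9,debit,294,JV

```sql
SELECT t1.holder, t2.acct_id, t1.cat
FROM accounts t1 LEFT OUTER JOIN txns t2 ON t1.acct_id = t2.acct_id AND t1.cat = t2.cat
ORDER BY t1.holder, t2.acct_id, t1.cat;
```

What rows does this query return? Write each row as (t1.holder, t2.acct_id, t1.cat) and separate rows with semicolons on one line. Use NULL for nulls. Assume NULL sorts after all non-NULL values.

LEFT JOIN keeps every row from `accounts`; unmatched rows get NULL for `txns`'s columns.
Matching on t1.acct_id = t2.acct_id AND t1.cat = t2.cat. A NULL in a compared column never satisfies the condition.
- t1 (acct_id=9, cat=NU) pairs with 2 row(s) of t2.
- t1 (acct_id=9, cat=NU) pairs with 2 row(s) of t2.
- t1 (acct_id=9, cat=SG) has no partner → padded with NULL.
- t1 (acct_id=5, cat=DM) has no partner → padded with NULL.
- t1 (acct_id=1, cat=SG) has no partner → padded with NULL.
- t1 (acct_id=6, cat=NU) has no partner → padded with NULL.
- t1 (acct_id=9, cat=JV) pairs with 1 row(s) of t2.
- t1 (acct_id=4, cat=SG) has no partner → padded with NULL.
- t1 (acct_id=5, cat=SG) pairs with 1 row(s) of t2.

(Dave, NULL, SG); (Frank, 9, JV); (Grace, 9, NU); (Grace, 9, NU); (Ken, NULL, NU); (Tom, 5, SG); (Uma, 9, NU); (Uma, 9, NU); (Yara, NULL, DM); (Zane, NULL, SG); (NULL, NULL, SG)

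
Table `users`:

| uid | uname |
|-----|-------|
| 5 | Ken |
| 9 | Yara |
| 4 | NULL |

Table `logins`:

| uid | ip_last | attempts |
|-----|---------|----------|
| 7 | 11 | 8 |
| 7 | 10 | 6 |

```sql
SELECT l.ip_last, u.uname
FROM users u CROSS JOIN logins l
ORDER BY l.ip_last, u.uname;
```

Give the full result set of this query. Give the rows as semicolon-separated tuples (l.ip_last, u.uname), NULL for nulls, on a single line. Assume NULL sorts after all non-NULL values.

CROSS JOIN pairs every row of `users` with every row of `logins`: 3 × 2 = 6 rows.
After projecting and ordering:
l.ip_last | u.uname
10 | Ken
10 | Yara
10 | NULL
11 | Ken
11 | Yara
11 | NULL

(10, Ken); (10, Yara); (10, NULL); (11, Ken); (11, Yara); (11, NULL)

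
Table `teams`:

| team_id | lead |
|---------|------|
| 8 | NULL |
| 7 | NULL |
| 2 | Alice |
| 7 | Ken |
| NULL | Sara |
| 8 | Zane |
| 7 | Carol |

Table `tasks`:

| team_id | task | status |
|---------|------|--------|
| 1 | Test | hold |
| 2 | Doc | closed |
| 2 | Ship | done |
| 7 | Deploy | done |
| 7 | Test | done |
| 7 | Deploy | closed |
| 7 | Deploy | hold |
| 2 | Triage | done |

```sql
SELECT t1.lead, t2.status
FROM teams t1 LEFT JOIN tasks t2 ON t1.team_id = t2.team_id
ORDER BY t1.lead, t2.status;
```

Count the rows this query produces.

18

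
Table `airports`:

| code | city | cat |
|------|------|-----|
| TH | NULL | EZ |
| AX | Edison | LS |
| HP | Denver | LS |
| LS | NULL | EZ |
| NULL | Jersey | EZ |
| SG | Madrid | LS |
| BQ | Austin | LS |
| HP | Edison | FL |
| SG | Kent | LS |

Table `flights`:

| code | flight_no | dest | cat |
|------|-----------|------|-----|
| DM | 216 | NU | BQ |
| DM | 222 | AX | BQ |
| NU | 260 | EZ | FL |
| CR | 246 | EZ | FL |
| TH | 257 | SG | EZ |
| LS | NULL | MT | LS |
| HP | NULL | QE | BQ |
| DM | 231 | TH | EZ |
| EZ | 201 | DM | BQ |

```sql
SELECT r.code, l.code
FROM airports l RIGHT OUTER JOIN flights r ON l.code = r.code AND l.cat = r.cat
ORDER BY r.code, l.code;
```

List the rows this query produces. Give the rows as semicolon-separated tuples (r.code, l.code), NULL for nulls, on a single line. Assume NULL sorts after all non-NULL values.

(CR, NULL); (DM, NULL); (DM, NULL); (DM, NULL); (EZ, NULL); (HP, NULL); (LS, NULL); (NU, NULL); (TH, TH)

RIGHT JOIN keeps every row from `flights`; unmatched rows get NULL for `airports`'s columns.
Matching on l.code = r.code AND l.cat = r.cat. A NULL in a compared column never satisfies the condition.
- code=TH, cat=EZ: 1 matching r row(s), so 1 row(s) emitted.
- code=AX, cat=LS: no matching r row.
- code=HP, cat=LS: no matching r row.
- code=LS, cat=EZ: no matching r row.
- code=NULL, cat=EZ: no matching r row.
- code=SG, cat=LS: no matching r row.
- code=BQ, cat=LS: no matching r row.
- code=HP, cat=FL: no matching r row.
- code=SG, cat=LS: no matching r row.
- 8 row(s) from r found no l partner → padded with NULL.
After projecting and ordering:
r.code | l.code
CR | NULL
DM | NULL
DM | NULL
DM | NULL
EZ | NULL
HP | NULL
LS | NULL
NU | NULL
TH | TH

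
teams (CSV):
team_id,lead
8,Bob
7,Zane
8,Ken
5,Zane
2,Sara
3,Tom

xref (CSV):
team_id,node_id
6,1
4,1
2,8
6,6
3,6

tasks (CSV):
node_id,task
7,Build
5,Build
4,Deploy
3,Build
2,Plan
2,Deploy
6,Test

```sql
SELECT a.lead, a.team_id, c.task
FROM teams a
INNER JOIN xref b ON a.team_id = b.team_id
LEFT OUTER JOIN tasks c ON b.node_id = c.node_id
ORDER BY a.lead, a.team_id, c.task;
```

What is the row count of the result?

2

Step 1 — a INNER JOIN b on team_id → 2 row(s).
Then LEFT JOIN `tasks c` on node_id: each of those 2 rows is kept; rows whose b.node_id has no match in c get NULL for c's columns.
Result: 2 row(s).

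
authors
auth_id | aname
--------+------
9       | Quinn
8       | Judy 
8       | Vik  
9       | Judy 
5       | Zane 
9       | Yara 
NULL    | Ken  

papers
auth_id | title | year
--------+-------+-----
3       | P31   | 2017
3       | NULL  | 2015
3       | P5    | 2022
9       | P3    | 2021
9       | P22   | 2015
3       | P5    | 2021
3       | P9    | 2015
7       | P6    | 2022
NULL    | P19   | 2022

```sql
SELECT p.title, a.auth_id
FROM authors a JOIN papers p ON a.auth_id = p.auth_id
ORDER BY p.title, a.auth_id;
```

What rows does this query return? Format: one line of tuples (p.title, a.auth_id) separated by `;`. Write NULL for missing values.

INNER JOIN keeps only pairs where the ON condition holds.
Matching on a.auth_id = p.auth_id. A NULL in a compared column never satisfies the condition.
- a[0] auth_id=9 → 2 match(es) in p → 2 row(s).
- a[1] auth_id=8 → no match; dropped.
- a[2] auth_id=8 → no match; dropped.
- a[3] auth_id=9 → 2 match(es) in p → 2 row(s).
- a[4] auth_id=5 → no match; dropped.
- a[5] auth_id=9 → 2 match(es) in p → 2 row(s).
- a[6] auth_id=NULL → no match; dropped.
After projecting and ordering:
p.title | a.auth_id
P22 | 9
P22 | 9
P22 | 9
P3 | 9
P3 | 9
P3 | 9

(P22, 9); (P22, 9); (P22, 9); (P3, 9); (P3, 9); (P3, 9)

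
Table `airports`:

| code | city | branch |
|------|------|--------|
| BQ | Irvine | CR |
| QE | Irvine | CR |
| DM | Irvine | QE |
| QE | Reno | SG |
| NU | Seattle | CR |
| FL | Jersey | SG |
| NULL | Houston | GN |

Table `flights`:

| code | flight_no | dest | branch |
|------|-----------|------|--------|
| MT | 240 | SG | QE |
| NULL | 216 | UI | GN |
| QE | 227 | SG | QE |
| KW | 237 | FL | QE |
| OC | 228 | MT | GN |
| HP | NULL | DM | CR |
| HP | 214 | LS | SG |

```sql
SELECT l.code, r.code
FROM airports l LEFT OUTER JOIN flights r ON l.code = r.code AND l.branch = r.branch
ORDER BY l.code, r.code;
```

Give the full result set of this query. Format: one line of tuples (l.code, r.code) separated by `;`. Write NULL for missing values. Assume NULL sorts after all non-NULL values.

LEFT JOIN keeps every row from `airports`; unmatched rows get NULL for `flights`'s columns.
Matching on l.code = r.code AND l.branch = r.branch. A NULL in a compared column never satisfies the condition.
- l (code=BQ, branch=CR) has no partner → padded with NULL.
- l (code=QE, branch=CR) has no partner → padded with NULL.
- l (code=DM, branch=QE) has no partner → padded with NULL.
- l (code=QE, branch=SG) has no partner → padded with NULL.
- l (code=NU, branch=CR) has no partner → padded with NULL.
- l (code=FL, branch=SG) has no partner → padded with NULL.
- l (code=NULL, branch=GN) has no partner → padded with NULL.
After projecting and ordering:
l.code | r.code
BQ | NULL
DM | NULL
FL | NULL
NU | NULL
QE | NULL
QE | NULL
NULL | NULL

(BQ, NULL); (DM, NULL); (FL, NULL); (NU, NULL); (QE, NULL); (QE, NULL); (NULL, NULL)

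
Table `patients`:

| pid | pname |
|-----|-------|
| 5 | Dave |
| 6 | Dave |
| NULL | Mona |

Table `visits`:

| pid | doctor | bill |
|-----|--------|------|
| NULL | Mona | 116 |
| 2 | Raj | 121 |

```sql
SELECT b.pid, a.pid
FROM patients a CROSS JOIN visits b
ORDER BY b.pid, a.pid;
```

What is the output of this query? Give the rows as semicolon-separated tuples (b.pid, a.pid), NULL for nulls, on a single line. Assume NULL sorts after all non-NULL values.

(2, 5); (2, 6); (2, NULL); (NULL, 5); (NULL, 6); (NULL, NULL)

CROSS JOIN pairs every row of `patients` with every row of `visits`: 3 × 2 = 6 rows.
After projecting and ordering:
b.pid | a.pid
2 | 5
2 | 6
2 | NULL
NULL | 5
NULL | 6
NULL | NULL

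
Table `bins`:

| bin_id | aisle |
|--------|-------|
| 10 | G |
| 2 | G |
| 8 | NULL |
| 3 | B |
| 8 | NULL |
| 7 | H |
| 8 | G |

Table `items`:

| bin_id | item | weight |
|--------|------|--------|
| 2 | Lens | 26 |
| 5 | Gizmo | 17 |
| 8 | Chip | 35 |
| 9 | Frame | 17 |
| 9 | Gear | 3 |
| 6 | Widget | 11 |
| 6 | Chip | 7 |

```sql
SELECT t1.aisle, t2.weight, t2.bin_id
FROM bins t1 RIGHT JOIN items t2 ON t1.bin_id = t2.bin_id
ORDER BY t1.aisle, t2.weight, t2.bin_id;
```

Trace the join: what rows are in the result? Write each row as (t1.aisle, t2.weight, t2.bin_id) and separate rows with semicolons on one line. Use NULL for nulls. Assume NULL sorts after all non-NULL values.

(G, 26, 2); (G, 35, 8); (NULL, 3, 9); (NULL, 7, 6); (NULL, 11, 6); (NULL, 17, 5); (NULL, 17, 9); (NULL, 35, 8); (NULL, 35, 8)

RIGHT JOIN keeps every row from `items`; unmatched rows get NULL for `bins`'s columns.
Matching on t1.bin_id = t2.bin_id.
- t1 row (bin_id=10): no match.
- t1 row (bin_id=2): matches 1 t2 row(s) → 1 output row(s).
- t1 row (bin_id=8): matches 1 t2 row(s) → 1 output row(s).
- t1 row (bin_id=3): no match.
- t1 row (bin_id=8): matches 1 t2 row(s) → 1 output row(s).
- t1 row (bin_id=7): no match.
- t1 row (bin_id=8): matches 1 t2 row(s) → 1 output row(s).
- 5 row(s) from t2 found no t1 partner → padded with NULL.
After projecting and ordering:
t1.aisle | t2.weight | t2.bin_id
G | 26 | 2
G | 35 | 8
NULL | 3 | 9
NULL | 7 | 6
NULL | 11 | 6
NULL | 17 | 5
NULL | 17 | 9
NULL | 35 | 8
NULL | 35 | 8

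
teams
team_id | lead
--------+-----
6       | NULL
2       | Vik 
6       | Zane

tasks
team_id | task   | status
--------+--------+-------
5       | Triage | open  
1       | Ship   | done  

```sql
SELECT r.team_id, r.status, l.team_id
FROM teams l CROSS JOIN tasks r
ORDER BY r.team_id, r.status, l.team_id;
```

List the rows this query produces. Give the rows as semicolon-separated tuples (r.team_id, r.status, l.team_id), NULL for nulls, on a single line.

(1, done, 2); (1, done, 6); (1, done, 6); (5, open, 2); (5, open, 6); (5, open, 6)

CROSS JOIN pairs every row of `teams` with every row of `tasks`: 3 × 2 = 6 rows.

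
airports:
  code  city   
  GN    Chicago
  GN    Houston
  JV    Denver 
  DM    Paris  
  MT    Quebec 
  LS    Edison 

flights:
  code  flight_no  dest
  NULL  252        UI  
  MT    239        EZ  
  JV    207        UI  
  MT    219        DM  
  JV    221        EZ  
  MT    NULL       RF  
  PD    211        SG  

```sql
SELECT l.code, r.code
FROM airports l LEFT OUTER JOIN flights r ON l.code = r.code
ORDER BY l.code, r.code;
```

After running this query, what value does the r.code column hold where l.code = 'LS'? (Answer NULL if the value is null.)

NULL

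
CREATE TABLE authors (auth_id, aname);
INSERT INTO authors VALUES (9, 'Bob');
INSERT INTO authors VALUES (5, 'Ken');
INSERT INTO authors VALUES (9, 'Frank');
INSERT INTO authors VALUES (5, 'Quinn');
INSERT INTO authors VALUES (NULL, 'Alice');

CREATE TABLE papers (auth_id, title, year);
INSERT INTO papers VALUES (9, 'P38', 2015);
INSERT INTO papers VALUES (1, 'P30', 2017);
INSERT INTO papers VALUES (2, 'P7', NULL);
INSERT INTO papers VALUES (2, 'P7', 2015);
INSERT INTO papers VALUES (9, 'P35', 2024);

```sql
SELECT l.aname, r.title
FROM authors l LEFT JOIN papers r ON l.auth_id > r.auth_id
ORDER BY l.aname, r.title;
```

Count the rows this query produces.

13

LEFT JOIN keeps every row from `authors`; unmatched rows get NULL for `papers`'s columns.
Matching on l.auth_id > r.auth_id. A NULL in a compared column never satisfies the condition.
Matched pairs: 12; unmatched l rows kept: 1.
Total: 12 matched + 1 padded = 13 rows.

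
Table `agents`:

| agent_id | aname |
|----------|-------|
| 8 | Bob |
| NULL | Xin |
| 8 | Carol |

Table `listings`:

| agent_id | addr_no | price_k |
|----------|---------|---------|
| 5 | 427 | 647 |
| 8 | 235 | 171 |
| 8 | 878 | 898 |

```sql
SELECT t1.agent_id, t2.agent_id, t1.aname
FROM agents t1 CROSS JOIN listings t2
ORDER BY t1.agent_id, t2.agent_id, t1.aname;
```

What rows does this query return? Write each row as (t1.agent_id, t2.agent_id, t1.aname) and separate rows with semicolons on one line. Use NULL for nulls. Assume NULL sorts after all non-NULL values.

(8, 5, Bob); (8, 5, Carol); (8, 8, Bob); (8, 8, Bob); (8, 8, Carol); (8, 8, Carol); (NULL, 5, Xin); (NULL, 8, Xin); (NULL, 8, Xin)

CROSS JOIN pairs every row of `agents` with every row of `listings`: 3 × 3 = 9 rows.
After projecting and ordering:
t1.agent_id | t2.agent_id | t1.aname
8 | 5 | Bob
8 | 5 | Carol
8 | 8 | Bob
8 | 8 | Bob
8 | 8 | Carol
8 | 8 | Carol
NULL | 5 | Xin
NULL | 8 | Xin
NULL | 8 | Xin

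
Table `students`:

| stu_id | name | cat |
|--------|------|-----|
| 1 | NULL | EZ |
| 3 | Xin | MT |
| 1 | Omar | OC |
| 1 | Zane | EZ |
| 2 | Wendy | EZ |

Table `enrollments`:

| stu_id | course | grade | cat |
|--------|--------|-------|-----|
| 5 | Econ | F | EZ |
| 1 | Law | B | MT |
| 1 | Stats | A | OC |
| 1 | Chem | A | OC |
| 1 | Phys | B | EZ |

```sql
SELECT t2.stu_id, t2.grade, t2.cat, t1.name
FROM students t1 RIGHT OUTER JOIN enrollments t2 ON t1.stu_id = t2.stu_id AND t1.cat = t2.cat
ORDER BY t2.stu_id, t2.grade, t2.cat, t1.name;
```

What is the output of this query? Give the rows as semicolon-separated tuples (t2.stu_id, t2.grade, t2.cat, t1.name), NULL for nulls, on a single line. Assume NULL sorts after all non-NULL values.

(1, A, OC, Omar); (1, A, OC, Omar); (1, B, EZ, Zane); (1, B, EZ, NULL); (1, B, MT, NULL); (5, F, EZ, NULL)

RIGHT JOIN keeps every row from `enrollments`; unmatched rows get NULL for `students`'s columns.
Matching on t1.stu_id = t2.stu_id AND t1.cat = t2.cat.
Matched pairs: 4; unmatched t2 rows kept: 2.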